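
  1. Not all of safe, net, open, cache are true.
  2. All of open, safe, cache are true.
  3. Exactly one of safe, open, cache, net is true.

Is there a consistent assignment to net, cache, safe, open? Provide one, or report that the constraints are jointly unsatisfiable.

Unsatisfiable

Case cache = True:
  (2) forces open = True.
  Constraint (3) is violated (open=T, cache=T) — contradiction.
Case cache = False:
  Constraint (2) is violated (cache=F) — contradiction.
Both cases fail — unsatisfiable.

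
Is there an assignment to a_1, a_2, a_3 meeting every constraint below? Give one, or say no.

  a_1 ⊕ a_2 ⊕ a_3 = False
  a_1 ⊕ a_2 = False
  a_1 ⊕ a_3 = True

a_1: True, a_2: True, a_3: False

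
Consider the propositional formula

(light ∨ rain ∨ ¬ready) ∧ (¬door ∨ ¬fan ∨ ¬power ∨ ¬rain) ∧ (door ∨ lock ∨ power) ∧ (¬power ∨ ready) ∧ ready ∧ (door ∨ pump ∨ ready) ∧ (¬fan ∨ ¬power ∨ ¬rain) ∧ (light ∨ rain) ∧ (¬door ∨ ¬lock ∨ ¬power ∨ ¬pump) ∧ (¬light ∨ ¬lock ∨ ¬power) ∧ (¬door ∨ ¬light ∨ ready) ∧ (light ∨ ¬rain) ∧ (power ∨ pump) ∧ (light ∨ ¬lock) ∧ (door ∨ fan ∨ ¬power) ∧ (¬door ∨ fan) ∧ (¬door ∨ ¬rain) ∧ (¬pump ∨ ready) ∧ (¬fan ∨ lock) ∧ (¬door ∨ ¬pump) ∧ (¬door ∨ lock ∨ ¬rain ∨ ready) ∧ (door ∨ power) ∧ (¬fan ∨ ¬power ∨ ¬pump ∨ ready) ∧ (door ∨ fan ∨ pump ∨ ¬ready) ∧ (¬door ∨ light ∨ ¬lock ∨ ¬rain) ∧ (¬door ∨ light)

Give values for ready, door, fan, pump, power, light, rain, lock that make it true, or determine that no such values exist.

Unsatisfiable

Case fan = True:
  (ready) forces ready = True.
  (¬fan ∨ lock) forces lock = True.
  (light ∨ ¬lock) forces light = True.
  (¬light ∨ ¬lock ∨ ¬power) forces power = False.
  (power ∨ pump) forces pump = True.
  (¬door ∨ ¬pump) forces door = False.
  Clause (door ∨ power) is falsified — contradiction.
Case fan = False:
  (ready) forces ready = True.
  (¬door ∨ fan) forces door = False.
  (door ∨ fan ∨ ¬power) forces power = False.
  Clause (door ∨ power) is falsified — contradiction.
Both cases fail, so the formula is unsatisfiable.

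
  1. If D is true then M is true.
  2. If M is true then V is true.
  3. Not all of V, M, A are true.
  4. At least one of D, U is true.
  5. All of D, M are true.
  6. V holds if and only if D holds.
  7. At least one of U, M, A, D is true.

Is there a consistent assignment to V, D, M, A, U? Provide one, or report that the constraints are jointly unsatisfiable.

V: True, D: True, M: True, A: False, U: True

  (1) D=T ⇒ M: T ✓
  (2) M=T ⇒ V: T ✓
  (3) {V, M, A}: 2/3 true — not all ✓
  (4) {D, U}: 2 true — at least one ✓
  (5) {D, M}: all 2 true ✓
  (6) V=T, D=T — same ✓
  (7) {U, M, A, D}: 3 true — at least one ✓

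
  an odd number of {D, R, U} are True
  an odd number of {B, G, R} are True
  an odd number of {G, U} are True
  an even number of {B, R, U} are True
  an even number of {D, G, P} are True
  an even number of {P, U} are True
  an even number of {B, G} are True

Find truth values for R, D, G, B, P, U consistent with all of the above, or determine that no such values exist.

R=T, D=T, G=F, B=F, P=T, U=T

{D, R, U}: 3 true → odd ✓
{B, G, R}: 1 true → odd ✓
{G, U}: 1 true → odd ✓
{B, R, U}: 2 true → even ✓
{D, G, P}: 2 true → even ✓
{P, U}: 2 true → even ✓
{B, G}: 0 true → even ✓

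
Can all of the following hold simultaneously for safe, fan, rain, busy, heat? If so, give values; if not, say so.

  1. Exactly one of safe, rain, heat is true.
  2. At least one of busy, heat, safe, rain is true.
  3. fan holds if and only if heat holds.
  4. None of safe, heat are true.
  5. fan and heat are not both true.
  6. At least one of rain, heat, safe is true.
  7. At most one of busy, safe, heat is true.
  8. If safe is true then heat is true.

safe = False, fan = False, rain = True, busy = False, heat = False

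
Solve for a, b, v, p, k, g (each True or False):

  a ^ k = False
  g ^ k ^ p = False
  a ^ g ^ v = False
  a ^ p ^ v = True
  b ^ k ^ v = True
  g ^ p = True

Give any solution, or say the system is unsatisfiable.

a=T, b=F, v=F, p=F, k=T, g=T

a ^ k = T ^ T = False ✓
g ^ k ^ p = T ^ T ^ F = False ✓
a ^ g ^ v = T ^ T ^ F = False ✓
a ^ p ^ v = T ^ F ^ F = True ✓
b ^ k ^ v = F ^ T ^ F = True ✓
g ^ p = T ^ F = True ✓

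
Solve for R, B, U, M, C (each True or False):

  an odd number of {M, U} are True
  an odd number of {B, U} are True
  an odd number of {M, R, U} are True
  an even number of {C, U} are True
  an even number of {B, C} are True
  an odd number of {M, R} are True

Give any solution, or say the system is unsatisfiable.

No satisfying assignment exists.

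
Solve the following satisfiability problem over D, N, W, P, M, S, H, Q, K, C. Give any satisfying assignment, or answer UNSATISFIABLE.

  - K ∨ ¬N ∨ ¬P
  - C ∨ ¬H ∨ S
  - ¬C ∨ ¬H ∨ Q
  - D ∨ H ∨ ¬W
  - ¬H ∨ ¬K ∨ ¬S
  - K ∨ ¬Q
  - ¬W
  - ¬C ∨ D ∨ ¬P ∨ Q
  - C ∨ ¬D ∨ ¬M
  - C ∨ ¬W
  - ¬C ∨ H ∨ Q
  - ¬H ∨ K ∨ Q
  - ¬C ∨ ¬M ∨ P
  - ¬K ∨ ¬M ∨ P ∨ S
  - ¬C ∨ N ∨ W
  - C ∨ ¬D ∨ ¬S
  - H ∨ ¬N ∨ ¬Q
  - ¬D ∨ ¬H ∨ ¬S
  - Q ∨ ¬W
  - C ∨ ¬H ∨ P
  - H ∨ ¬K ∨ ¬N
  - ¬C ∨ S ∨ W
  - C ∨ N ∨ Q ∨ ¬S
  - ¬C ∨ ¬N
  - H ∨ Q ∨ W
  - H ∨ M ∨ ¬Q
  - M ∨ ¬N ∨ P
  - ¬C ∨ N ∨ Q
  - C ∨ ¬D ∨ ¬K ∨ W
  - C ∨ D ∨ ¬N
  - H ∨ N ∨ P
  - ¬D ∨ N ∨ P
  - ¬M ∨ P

Unit clause (¬W) forces W = False.
Set D = False.
Try N = True:
  (¬C ∨ ¬N) forces C = False.
  clause (C ∨ D ∨ ¬N) is falsified — backtrack.
So N = False.
  then (¬C ∨ N ∨ W) forces C = False.
Set P = True.
Set M = True.
Set S = False.
  then (C ∨ ¬H ∨ S) forces H = False.
  then (H ∨ Q ∨ W) forces Q = True.
  then (K ∨ ¬Q) forces K = True.
All clauses satisfied.

D = False, N = False, W = False, P = True, M = True, S = False, H = False, Q = True, K = True, C = False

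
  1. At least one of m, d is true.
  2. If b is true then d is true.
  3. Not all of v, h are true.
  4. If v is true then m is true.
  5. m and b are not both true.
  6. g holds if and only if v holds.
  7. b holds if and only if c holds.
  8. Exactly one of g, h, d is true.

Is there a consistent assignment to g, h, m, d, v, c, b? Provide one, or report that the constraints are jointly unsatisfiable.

g = True; h = False; m = True; d = False; v = True; c = False; b = False

  (1) {m, d}: 1 true — at least one ✓
  (2) b=F ⇒ d: vacuous ✓
  (3) {v, h}: 1/2 true — not all ✓
  (4) v=T ⇒ m: T ✓
  (5) m=T, b=F — not both ✓
  (6) g=T, v=T — same ✓
  (7) b=F, c=F — same ✓
  (8) {g, h, d}: 1 true — exactly one ✓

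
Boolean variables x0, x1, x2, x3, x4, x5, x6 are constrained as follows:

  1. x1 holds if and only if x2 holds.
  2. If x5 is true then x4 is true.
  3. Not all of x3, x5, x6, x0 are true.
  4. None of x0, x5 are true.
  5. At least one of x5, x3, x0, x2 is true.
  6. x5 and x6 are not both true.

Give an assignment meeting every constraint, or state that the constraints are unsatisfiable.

x0 = False; x1 = True; x2 = True; x3 = True; x4 = True; x5 = False; x6 = True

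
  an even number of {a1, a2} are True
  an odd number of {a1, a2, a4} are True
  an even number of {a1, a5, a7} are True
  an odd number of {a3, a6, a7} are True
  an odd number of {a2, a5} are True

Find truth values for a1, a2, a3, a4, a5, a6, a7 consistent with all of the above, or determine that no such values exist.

a1=T, a2=T, a3=T, a4=T, a5=F, a6=T, a7=T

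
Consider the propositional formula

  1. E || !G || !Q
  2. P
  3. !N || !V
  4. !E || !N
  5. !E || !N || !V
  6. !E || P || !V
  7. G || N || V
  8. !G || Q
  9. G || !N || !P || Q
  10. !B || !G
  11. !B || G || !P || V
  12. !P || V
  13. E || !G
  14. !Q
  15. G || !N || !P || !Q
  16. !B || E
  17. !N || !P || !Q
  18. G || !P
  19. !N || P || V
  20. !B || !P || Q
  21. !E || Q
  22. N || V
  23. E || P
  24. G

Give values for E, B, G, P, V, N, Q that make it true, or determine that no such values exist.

The formula is unsatisfiable.

Case G = True:
  (P) forces P = True.
  (!G || Q) forces Q = True.
  Clause (!Q) is falsified — contradiction.
Case G = False:
  Clause (G) is falsified — contradiction.
Both cases fail, so the formula is unsatisfiable.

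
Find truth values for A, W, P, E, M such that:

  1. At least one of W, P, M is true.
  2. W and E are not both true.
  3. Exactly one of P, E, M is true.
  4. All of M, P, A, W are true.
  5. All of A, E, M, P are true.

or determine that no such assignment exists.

Case W = True:
  (2) with W=T forces E = False.
  Constraint (5) is violated (E=F) — contradiction.
Case W = False:
  Constraint (4) is violated (W=F) — contradiction.
Both cases fail — unsatisfiable.

The formula is unsatisfiable.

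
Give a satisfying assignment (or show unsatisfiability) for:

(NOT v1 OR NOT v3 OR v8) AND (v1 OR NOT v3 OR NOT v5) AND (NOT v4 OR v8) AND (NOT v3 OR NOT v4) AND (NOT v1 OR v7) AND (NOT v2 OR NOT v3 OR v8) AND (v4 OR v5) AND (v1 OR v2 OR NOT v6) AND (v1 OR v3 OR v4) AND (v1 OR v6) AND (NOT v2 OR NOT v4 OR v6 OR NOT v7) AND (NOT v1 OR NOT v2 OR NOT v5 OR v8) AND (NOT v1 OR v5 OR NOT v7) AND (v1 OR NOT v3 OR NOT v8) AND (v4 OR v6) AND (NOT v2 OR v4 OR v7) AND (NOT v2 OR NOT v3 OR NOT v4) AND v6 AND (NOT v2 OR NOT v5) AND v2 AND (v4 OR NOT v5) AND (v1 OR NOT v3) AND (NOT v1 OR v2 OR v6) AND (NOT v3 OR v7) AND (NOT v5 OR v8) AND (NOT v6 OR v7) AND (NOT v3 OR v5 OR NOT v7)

Unit clause (v6) forces v6 = True.
Unit clause (v2) forces v2 = True.
In (NOT v6 OR v7) only v7 is left, so v7 = True.
In (NOT v2 OR NOT v5) only NOT v5 is left, so v5 = False.
In (NOT v3 OR v5 OR NOT v7) only NOT v3 is left, so v3 = False.
In (v4 OR v5) only v4 is left, so v4 = True.
In (NOT v1 OR v5 OR NOT v7) only NOT v1 is left, so v1 = False.
In (NOT v4 OR v8) only v8 is left, so v8 = True.
All clauses satisfied.

v1=F, v2=T, v3=F, v4=T, v5=F, v6=T, v7=T, v8=T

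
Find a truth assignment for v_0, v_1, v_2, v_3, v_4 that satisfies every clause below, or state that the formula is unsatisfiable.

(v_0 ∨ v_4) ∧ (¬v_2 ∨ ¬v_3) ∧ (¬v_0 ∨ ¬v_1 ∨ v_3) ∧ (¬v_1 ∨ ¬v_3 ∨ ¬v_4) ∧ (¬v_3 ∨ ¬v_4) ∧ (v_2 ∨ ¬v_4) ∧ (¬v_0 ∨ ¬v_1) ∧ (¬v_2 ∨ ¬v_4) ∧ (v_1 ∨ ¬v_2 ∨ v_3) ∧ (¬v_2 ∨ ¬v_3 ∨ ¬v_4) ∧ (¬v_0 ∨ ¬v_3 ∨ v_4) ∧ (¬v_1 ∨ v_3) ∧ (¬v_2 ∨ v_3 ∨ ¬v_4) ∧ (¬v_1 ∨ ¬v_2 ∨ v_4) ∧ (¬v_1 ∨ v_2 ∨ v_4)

v_0=T, v_1=F, v_2=F, v_3=F, v_4=F

Set v_0 = True.
  then (¬v_0 ∨ ¬v_1) forces v_1 = False.
Try v_2 = True:
  (¬v_2 ∨ ¬v_3) forces v_3 = False.
  clause (v_1 ∨ ¬v_2 ∨ v_3) is falsified — backtrack.
So v_2 = False.
  then (v_2 ∨ ¬v_4) forces v_4 = False.
  then (¬v_0 ∨ ¬v_3 ∨ v_4) forces v_3 = False.
All clauses satisfied.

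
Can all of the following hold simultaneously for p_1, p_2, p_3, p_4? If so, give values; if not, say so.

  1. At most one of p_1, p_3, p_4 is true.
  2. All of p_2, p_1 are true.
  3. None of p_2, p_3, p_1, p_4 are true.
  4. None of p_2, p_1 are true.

Case p_1 = True:
  Constraint (3) is violated (p_1=T) — contradiction.
Case p_1 = False:
  Constraint (2) is violated (p_1=F) — contradiction.
Both cases fail — unsatisfiable.

Unsatisfiable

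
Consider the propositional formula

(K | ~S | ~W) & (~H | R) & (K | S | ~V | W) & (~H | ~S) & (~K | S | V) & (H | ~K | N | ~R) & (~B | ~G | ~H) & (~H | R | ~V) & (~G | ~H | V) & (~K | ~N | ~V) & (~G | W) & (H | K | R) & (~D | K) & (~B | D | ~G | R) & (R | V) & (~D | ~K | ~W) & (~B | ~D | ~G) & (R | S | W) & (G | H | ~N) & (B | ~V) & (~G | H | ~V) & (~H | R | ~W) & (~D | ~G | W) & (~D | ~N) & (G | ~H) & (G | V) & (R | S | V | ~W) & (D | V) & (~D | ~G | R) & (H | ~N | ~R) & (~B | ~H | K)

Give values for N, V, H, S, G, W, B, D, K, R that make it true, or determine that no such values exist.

N = False, V = True, H = False, S = True, G = False, W = False, B = True, D = False, K = False, R = True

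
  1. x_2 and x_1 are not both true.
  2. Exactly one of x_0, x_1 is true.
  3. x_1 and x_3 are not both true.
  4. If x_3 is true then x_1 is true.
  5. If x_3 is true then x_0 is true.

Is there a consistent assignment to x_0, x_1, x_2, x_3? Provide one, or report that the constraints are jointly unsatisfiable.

x_0 = False, x_1 = True, x_2 = False, x_3 = False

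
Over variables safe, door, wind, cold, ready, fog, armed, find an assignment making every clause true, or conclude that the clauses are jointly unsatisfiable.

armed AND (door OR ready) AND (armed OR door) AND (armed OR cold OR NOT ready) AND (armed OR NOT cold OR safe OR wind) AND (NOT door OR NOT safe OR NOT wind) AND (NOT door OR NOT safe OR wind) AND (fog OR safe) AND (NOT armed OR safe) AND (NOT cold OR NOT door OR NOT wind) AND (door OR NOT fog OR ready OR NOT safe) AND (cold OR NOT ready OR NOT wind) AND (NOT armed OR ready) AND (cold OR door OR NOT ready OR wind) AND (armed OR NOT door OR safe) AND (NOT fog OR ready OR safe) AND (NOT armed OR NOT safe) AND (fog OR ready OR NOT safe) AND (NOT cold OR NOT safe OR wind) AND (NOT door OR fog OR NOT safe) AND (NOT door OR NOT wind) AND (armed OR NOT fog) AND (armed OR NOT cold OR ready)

The formula is unsatisfiable.

Case armed = True:
  (NOT armed OR safe) forces safe = True.
  Clause (NOT armed OR NOT safe) is falsified — contradiction.
Case armed = False:
  Clause (armed) is falsified — contradiction.
Both cases fail, so the formula is unsatisfiable.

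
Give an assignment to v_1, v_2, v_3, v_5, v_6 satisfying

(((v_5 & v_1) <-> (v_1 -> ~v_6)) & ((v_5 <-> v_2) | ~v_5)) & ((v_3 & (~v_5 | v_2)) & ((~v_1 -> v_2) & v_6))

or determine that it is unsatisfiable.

v_1: True, v_2: False, v_3: True, v_5: False, v_6: True

  ((v_5 & v_1) <-> (v_1 -> ~v_6)) & ((v_5 <-> v_2) | ~v_5) = True
    (v_5 & v_1) <-> (v_1 -> ~v_6) = True
      v_5 & v_1 = False
      v_1 -> ~v_6 = False
        ~v_6 = False
    (v_5 <-> v_2) | ~v_5 = True
      v_5 <-> v_2 = True
      ~v_5 = True
  (v_3 & (~v_5 | v_2)) & ((~v_1 -> v_2) & v_6) = True
    v_3 & (~v_5 | v_2) = True
      ~v_5 | v_2 = True
        ~v_5 = True
    (~v_1 -> v_2) & v_6 = True
      ~v_1 -> v_2 = True
        ~v_1 = False
Both conjuncts True, so the formula holds.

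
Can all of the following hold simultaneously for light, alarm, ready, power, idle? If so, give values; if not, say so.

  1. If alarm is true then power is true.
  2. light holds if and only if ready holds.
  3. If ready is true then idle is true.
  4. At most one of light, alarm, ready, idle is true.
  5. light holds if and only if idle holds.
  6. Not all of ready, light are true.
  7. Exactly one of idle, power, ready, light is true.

light = False; alarm = True; ready = False; power = True; idle = False

  (1) alarm=T ⇒ power: T ✓
  (2) light=F, ready=F — same ✓
  (3) ready=F ⇒ idle: vacuous ✓
  (4) {light, alarm, ready, idle}: 1 true — at most one ✓
  (5) light=F, idle=F — same ✓
  (6) {ready, light}: 0/2 true — not all ✓
  (7) {idle, power, ready, light}: 1 true — exactly one ✓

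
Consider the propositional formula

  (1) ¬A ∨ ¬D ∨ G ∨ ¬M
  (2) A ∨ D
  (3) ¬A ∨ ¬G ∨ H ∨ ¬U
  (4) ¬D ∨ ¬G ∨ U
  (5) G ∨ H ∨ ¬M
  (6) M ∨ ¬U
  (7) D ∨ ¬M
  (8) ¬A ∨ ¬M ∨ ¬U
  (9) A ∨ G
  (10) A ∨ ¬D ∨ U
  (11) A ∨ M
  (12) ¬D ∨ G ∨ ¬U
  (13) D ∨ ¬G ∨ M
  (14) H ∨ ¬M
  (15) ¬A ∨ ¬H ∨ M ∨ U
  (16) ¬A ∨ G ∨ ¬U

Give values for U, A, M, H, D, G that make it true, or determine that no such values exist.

Set U = False.
Try A = False:
  (A ∨ D) forces D = True.
  clause (A ∨ ¬D ∨ U) is falsified — backtrack.
So A = True.
Try M = True:
  (D ∨ ¬M) forces D = True.
  (¬A ∨ ¬D ∨ G ∨ ¬M) forces G = True.
  clause (¬D ∨ ¬G ∨ U) is falsified — backtrack.
So M = False.
  then (¬A ∨ ¬H ∨ M ∨ U) forces H = False.
Set D = True.
  then (¬D ∨ ¬G ∨ U) forces G = False.
All clauses satisfied.

U=F, A=T, M=F, H=F, D=T, G=F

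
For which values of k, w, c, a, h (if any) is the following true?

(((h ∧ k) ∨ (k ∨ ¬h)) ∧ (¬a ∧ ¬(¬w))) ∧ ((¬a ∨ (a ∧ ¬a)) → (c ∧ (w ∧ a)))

Case a = True: the conjunct ¬a is False.
Case a = False: the conjunct (¬a ∨ (a ∧ ¬a)) → (c ∧ (w ∧ a)) becomes (True ∨ False) → (c ∧ False) = False.
Both cases fail — unsatisfiable.

UNSATISFIABLE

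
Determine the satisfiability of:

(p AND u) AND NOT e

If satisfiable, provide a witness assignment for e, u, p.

e: False, u: True, p: True

  p AND u = True
  NOT e = True
Both conjuncts True, so the formula holds.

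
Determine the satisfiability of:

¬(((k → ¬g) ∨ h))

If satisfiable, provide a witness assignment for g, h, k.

g=T; h=F; k=T

  ¬(((k → ¬g) ∨ h)) = True
    (k → ¬g) ∨ h = False
      k → ¬g = False
        ¬g = False
The formula evaluates to True.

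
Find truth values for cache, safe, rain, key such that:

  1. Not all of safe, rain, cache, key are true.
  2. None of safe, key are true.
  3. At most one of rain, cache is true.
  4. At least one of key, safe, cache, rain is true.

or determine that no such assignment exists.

cache = False; safe = False; rain = True; key = False

  (1) {safe, rain, cache, key}: 1/4 true — not all ✓
  (2) {safe, key}: 0 true — none ✓
  (3) {rain, cache}: 1 true — at most one ✓
  (4) {key, safe, cache, rain}: 1 true — at least one ✓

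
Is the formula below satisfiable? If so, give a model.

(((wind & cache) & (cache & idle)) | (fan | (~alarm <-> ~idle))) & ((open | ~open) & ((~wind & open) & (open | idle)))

alarm = True; cache = True; open = True; fan = False; wind = False; idle = True

  ((wind & cache) & (cache & idle)) | (fan | (~alarm <-> ~idle)) = True
    (wind & cache) & (cache & idle) = False
      wind & cache = False
      cache & idle = True
    fan | (~alarm <-> ~idle) = True
      ~alarm <-> ~idle = True
        ~alarm = False
        ~idle = False
  (open | ~open) & ((~wind & open) & (open | idle)) = True
    open | ~open = True
      ~open = False
    (~wind & open) & (open | idle) = True
      ~wind & open = True
        ~wind = True
      open | idle = True
Both conjuncts True, so the formula holds.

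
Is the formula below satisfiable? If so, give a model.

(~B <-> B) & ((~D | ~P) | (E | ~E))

UNSATISFIABLE

The conjunct ~B <-> B is unsatisfiable on its own:
  B=F: evaluates to False.
  B=T: evaluates to False.
So the whole conjunction is unsatisfiable.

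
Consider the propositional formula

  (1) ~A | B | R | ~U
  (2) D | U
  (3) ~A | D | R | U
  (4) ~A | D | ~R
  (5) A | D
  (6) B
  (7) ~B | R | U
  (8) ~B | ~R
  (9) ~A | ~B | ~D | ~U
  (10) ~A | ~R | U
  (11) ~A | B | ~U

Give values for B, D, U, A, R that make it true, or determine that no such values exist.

Unit clause (B) forces B = True.
In (~B | ~R) only ~R is left, so R = False.
In (~B | R | U) only U is left, so U = True.
Set D = False.
  then (A | D) forces A = True.
All clauses satisfied.

B = True, D = False, U = True, A = True, R = False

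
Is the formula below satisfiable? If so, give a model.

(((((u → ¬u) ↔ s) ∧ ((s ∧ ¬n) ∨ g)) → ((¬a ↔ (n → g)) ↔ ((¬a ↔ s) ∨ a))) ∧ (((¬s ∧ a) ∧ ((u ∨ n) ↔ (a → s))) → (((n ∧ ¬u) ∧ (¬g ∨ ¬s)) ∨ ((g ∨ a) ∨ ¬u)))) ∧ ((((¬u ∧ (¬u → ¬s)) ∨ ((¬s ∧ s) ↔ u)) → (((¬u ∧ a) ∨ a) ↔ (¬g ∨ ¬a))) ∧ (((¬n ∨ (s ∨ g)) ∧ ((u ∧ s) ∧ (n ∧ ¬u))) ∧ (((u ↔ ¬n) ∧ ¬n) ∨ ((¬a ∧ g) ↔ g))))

Case u = True: the conjunct ¬u is False.
Case u = False: the conjunct u is False.
Both cases fail — unsatisfiable.

Unsatisfiable — no assignment works.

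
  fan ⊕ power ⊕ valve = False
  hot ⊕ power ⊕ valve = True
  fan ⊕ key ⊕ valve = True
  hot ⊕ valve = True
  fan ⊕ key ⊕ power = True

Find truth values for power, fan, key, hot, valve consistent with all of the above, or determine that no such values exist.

power = False, fan = False, key = True, hot = True, valve = False

fan ⊕ power ⊕ valve = F ⊕ F ⊕ F = False ✓
hot ⊕ power ⊕ valve = T ⊕ F ⊕ F = True ✓
fan ⊕ key ⊕ valve = F ⊕ T ⊕ F = True ✓
hot ⊕ valve = T ⊕ F = True ✓
fan ⊕ key ⊕ power = F ⊕ T ⊕ F = True ✓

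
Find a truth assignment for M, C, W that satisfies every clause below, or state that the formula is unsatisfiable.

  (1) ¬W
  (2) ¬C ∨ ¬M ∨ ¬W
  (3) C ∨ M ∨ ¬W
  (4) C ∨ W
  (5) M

M: True; C: True; W: False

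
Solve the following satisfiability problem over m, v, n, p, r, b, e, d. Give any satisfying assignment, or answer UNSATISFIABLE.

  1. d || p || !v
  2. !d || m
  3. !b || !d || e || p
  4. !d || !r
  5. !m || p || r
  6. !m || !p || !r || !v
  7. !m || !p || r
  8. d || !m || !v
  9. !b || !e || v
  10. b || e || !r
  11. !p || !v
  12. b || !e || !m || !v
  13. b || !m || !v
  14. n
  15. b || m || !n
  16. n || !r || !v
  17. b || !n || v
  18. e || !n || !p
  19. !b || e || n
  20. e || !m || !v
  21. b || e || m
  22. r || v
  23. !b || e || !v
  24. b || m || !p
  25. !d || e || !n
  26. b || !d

Unit clause (n) forces n = True.
Set m = True.
Try v = True:
  (d || !m || !v) forces d = True.
  (!d || !r) forces r = False.
  (!m || p || r) forces p = True.
  clause (!m || !p || r) is falsified — backtrack.
So v = False.
  then (b || !n || v) forces b = True.
  then (r || v) forces r = True.
  then (!d || !r) forces d = False.
  then (!b || !e || v) forces e = False.
  then (e || !n || !p) forces p = False.
All clauses satisfied.

m = True, v = False, n = True, p = False, r = True, b = True, e = False, d = False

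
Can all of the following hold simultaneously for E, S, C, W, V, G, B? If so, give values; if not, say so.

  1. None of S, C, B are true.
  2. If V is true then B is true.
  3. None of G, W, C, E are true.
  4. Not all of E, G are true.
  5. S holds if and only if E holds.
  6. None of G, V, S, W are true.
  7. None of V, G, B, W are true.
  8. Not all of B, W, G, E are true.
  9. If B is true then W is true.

E: False, S: False, C: False, W: False, V: False, G: False, B: False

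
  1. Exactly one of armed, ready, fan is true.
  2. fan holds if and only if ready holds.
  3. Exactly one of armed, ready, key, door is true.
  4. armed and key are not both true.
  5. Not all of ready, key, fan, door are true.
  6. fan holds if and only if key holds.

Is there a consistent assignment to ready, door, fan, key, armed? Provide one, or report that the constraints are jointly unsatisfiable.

ready=F, door=F, fan=F, key=F, armed=T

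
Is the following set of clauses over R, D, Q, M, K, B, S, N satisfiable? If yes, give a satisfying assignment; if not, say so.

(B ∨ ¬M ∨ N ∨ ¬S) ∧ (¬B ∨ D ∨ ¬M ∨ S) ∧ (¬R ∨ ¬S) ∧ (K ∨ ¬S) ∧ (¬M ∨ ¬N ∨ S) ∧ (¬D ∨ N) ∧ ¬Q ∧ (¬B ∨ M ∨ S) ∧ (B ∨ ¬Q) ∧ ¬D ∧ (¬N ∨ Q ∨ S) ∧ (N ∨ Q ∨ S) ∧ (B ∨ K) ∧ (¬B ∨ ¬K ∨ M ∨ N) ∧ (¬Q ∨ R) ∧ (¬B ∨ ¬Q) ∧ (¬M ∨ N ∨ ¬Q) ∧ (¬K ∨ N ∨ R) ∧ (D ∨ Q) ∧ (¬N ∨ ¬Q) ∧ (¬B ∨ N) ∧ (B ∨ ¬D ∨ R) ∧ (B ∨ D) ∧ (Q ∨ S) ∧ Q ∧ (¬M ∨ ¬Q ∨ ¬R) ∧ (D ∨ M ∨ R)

The formula is unsatisfiable.

Case Q = True:
  Clause (¬Q) is falsified — contradiction.
Case Q = False:
  Clause (Q) is falsified — contradiction.
Both cases fail, so the formula is unsatisfiable.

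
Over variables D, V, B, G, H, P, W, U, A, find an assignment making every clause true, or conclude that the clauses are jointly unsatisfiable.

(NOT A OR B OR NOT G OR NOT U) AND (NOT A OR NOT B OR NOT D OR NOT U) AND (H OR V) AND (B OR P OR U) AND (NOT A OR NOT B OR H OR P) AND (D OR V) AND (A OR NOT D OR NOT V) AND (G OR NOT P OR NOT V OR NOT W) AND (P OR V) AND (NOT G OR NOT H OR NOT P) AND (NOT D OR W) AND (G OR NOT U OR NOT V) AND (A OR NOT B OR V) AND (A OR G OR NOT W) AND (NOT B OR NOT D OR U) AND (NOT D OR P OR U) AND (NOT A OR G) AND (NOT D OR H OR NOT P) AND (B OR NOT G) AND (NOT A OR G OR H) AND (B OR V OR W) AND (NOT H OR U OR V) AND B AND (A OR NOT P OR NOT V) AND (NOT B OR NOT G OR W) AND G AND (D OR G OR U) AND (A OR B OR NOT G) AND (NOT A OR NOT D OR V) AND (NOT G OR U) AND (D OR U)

D=F, V=T, B=T, G=T, H=T, P=F, W=T, U=T, A=T

Unit clause (B) forces B = True.
Unit clause (G) forces G = True.
In (NOT G OR U) only U is left, so U = True.
In (NOT B OR NOT G OR W) only W is left, so W = True.
Try D = True:
  (NOT A OR NOT B OR NOT D OR NOT U) forces A = False.
  (A OR NOT D OR NOT V) forces V = False.
  clause (A OR NOT B OR V) is falsified — backtrack.
So D = False.
  then (D OR V) forces V = True.
Set H = True.
  then (NOT G OR NOT H OR NOT P) forces P = False.
Set A = True.
All clauses satisfied.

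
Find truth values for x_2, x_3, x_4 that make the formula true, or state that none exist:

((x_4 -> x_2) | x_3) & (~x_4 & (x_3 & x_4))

Unsatisfiable — no assignment works.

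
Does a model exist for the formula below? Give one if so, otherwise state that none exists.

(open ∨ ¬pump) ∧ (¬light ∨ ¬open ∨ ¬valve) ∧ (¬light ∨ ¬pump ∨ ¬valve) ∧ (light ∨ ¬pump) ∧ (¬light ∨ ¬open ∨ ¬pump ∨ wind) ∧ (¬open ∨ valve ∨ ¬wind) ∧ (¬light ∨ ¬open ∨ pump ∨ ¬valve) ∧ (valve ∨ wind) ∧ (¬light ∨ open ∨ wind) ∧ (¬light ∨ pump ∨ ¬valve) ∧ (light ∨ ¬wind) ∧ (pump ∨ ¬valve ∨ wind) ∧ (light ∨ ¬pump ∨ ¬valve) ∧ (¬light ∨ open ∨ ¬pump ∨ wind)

valve = False, light = True, pump = False, open = False, wind = True

Set valve = False.
  then (valve ∨ wind) forces wind = True.
  then (light ∨ ¬wind) forces light = True.
  then (¬open ∨ valve ∨ ¬wind) forces open = False.
  then (open ∨ ¬pump) forces pump = False.
All clauses satisfied.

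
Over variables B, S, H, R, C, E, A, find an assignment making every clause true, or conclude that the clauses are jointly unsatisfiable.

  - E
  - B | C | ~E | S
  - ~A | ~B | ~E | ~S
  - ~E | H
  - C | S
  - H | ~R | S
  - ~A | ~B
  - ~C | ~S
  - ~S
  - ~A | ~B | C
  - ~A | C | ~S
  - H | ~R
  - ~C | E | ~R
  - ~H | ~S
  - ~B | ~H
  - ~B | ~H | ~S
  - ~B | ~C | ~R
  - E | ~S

Unit clause (E) forces E = True.
In (~E | H) only H is left, so H = True.
Unit clause (~S) forces S = False.
In (~B | ~H) only ~B is left, so B = False.
In (B | C | ~E | S) only C is left, so C = True.
Set R = True.
Set A = True.
All clauses satisfied.

B = False, S = False, H = True, R = True, C = True, E = True, A = True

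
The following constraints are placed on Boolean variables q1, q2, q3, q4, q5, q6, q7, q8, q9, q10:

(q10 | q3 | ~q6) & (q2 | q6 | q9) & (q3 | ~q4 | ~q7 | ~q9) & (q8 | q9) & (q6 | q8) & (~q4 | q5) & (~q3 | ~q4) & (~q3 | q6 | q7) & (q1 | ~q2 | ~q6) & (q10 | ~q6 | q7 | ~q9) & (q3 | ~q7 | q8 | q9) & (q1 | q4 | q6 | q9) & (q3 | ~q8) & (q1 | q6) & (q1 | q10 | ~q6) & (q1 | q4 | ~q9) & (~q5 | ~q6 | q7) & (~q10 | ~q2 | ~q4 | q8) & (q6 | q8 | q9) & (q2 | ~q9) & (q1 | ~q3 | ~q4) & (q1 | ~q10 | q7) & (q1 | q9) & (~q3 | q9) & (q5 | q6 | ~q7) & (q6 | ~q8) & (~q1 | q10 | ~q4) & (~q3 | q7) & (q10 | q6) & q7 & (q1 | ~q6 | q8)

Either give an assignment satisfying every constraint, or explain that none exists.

Unit clause (q7) forces q7 = True.
Try q1 = False:
  (q1 | q6) forces q6 = True.
  (q1 | ~q2 | ~q6) forces q2 = False.
  (q1 | q10 | ~q6) forces q10 = True.
  (q2 | ~q9) forces q9 = False.
  clause (q1 | q9) is falsified — backtrack.
So q1 = True.
Set q2 = True.
Set q3 = True.
  then (~q3 | ~q4) forces q4 = False.
  then (~q3 | q9) forces q9 = True.
Set q5 = True.
Set q6 = True.
Set q8 = False.
Set q10 = False.
All clauses satisfied.

q1 = True; q2 = True; q3 = True; q4 = False; q5 = True; q6 = True; q7 = True; q8 = False; q9 = True; q10 = False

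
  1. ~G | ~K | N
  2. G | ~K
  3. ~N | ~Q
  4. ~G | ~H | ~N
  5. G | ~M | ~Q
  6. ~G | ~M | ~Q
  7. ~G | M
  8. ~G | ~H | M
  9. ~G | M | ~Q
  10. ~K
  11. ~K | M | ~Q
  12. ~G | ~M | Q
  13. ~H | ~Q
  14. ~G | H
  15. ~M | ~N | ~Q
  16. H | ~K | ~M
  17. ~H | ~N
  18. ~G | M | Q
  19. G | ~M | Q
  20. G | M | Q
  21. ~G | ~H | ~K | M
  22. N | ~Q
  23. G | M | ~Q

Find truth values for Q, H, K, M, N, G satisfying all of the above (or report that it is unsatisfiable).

No satisfying assignment exists.

Case Q = True:
  (~N | ~Q) forces N = False.
  Clause (N | ~Q) is falsified — contradiction.
Case Q = False:
  (~K) forces K = False.
  If G = True:
    (~G | M) forces M = True.
    clause (~G | ~M | Q) is falsified.
  If G = False:
    (G | ~M | Q) forces M = False.
    clause (G | M | Q) is falsified.
  Every sub-case reaches a contradiction.
Both cases fail, so the formula is unsatisfiable.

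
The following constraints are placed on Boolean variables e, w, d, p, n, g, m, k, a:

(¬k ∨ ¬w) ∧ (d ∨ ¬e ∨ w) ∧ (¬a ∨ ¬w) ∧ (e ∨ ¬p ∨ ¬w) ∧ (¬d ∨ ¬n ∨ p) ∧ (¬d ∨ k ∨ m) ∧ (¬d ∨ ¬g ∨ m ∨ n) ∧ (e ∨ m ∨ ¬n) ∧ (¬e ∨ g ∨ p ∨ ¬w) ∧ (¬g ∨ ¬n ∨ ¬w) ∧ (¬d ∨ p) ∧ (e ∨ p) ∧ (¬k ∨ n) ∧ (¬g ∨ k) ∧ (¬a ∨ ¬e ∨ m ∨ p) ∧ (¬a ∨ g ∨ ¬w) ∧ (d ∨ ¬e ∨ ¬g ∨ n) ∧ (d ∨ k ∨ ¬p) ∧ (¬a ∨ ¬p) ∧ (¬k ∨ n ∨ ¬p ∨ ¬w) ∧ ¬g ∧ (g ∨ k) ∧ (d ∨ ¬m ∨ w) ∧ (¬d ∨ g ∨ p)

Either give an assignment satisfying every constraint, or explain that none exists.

Unit clause (¬g) forces g = False.
In (g ∨ k) only k is left, so k = True.
In (¬k ∨ ¬w) only ¬w is left, so w = False.
In (¬k ∨ n) only n is left, so n = True.
Set e = True.
  then (d ∨ ¬e ∨ w) forces d = True.
  then (¬d ∨ ¬n ∨ p) forces p = True.
  then (¬a ∨ ¬p) forces a = False.
Set m = False.
All clauses satisfied.

e: True, w: False, d: True, p: True, n: True, g: False, m: False, k: True, a: False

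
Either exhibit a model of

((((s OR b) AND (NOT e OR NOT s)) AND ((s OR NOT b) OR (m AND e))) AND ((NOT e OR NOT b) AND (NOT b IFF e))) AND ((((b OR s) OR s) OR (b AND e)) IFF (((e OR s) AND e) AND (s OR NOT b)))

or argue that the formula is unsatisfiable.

Case b = True: the formula simplifies to (((NOT e OR NOT s) AND (s OR (m AND e))) AND (NOT e AND NOT e)) AND (((e OR s) AND e) AND s).
  e = True: the conjunct NOT e is False.
  e = False: the conjunct e is False.
Case b = False: the formula simplifies to ((s AND (NOT e OR NOT s)) AND e) AND ((s OR s) IFF ((e OR s) AND e)).
  s = True: simplifies to (NOT e AND e) AND e.
    e = True: the conjunct NOT e is False.
    e = False: the conjunct e is False.
  s = False: the conjunct s is False.
Both cases fail — unsatisfiable.

The formula is unsatisfiable.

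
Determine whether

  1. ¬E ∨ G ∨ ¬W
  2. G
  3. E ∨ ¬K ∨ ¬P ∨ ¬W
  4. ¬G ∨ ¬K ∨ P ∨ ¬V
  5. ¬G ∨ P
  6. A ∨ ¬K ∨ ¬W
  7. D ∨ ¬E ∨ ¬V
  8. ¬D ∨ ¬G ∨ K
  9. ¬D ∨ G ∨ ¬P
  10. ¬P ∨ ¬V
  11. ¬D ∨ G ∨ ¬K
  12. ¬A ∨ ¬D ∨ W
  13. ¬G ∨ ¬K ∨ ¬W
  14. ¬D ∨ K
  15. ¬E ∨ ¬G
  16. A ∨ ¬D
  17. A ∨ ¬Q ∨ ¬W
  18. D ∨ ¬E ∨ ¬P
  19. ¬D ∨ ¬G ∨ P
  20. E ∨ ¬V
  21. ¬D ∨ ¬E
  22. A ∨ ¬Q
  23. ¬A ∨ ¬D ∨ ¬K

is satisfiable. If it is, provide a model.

A = True; W = False; G = True; P = True; K = True; Q = False; D = False; E = False; V = False

Unit clause (G) forces G = True.
In (¬G ∨ P) only P is left, so P = True.
In (¬P ∨ ¬V) only ¬V is left, so V = False.
In (¬E ∨ ¬G) only ¬E is left, so E = False.
Set A = True.
Set W = False.
  then (¬A ∨ ¬D ∨ W) forces D = False.
Set K = True.
Set Q = False.
All clauses satisfied.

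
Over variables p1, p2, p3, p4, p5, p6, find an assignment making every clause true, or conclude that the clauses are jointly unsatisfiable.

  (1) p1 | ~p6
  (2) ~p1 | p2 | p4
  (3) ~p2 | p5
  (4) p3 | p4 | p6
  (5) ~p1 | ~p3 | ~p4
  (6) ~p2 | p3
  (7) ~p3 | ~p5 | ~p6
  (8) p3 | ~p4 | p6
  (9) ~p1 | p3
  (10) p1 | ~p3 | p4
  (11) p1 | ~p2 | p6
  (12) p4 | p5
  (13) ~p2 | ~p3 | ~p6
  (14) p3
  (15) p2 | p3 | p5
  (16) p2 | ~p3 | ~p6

p1: False, p2: False, p3: True, p4: True, p5: False, p6: False

Unit clause (p3) forces p3 = True.
Set p1 = False.
  then (p1 | ~p6) forces p6 = False.
  then (p1 | ~p3 | p4) forces p4 = True.
  then (p1 | ~p2 | p6) forces p2 = False.
Set p5 = False.
All clauses satisfied.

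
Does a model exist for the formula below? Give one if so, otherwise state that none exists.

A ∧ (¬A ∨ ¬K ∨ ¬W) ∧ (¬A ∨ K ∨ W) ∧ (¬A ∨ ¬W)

W = False; A = True; K = True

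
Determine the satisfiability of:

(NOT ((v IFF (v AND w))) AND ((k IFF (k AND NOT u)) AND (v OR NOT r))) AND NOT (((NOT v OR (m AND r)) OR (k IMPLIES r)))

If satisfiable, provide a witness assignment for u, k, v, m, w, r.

u = False; k = True; v = True; m = True; w = False; r = False

  NOT ((v IFF (v AND w))) AND ((k IFF (k AND NOT u)) AND (v OR NOT r)) = True
    NOT ((v IFF (v AND w))) = True
      v IFF (v AND w) = False
        v AND w = False
    (k IFF (k AND NOT u)) AND (v OR NOT r) = True
      k IFF (k AND NOT u) = True
        k AND NOT u = True
          NOT u = True
      v OR NOT r = True
        NOT r = True
  NOT (((NOT v OR (m AND r)) OR (k IMPLIES r))) = True
    (NOT v OR (m AND r)) OR (k IMPLIES r) = False
      NOT v OR (m AND r) = False
        NOT v = False
        m AND r = False
      k IMPLIES r = False
Both conjuncts True, so the formula holds.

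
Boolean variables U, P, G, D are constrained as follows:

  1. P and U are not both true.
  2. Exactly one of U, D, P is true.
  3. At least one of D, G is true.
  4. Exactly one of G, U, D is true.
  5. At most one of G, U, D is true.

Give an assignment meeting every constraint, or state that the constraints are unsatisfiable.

U=F, P=F, G=F, D=T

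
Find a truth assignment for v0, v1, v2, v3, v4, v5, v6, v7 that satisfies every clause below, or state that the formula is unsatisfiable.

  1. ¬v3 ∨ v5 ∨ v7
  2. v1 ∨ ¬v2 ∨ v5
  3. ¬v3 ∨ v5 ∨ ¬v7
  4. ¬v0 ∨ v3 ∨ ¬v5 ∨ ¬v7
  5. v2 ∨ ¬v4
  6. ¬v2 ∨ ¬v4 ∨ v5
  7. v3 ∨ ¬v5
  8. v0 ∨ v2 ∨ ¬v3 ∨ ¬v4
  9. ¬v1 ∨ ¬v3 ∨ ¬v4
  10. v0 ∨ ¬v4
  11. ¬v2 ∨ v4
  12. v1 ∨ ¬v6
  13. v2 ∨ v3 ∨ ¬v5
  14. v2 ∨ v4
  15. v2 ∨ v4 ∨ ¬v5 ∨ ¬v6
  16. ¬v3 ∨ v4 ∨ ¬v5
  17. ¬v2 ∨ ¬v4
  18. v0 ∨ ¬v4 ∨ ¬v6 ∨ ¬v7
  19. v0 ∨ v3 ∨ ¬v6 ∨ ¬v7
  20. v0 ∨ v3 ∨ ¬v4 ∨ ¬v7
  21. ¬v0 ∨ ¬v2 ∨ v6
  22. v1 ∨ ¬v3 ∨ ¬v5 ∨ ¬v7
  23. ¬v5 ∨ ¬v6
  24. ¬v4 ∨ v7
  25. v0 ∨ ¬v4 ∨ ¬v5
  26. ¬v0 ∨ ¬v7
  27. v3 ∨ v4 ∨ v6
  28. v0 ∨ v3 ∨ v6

Unsatisfiable — no assignment works.

Case v2 = True:
  (¬v2 ∨ v4) forces v4 = True.
  Clause (¬v2 ∨ ¬v4) is falsified — contradiction.
Case v2 = False:
  (v2 ∨ ¬v4) forces v4 = False.
  Clause (v2 ∨ v4) is falsified — contradiction.
Both cases fail, so the formula is unsatisfiable.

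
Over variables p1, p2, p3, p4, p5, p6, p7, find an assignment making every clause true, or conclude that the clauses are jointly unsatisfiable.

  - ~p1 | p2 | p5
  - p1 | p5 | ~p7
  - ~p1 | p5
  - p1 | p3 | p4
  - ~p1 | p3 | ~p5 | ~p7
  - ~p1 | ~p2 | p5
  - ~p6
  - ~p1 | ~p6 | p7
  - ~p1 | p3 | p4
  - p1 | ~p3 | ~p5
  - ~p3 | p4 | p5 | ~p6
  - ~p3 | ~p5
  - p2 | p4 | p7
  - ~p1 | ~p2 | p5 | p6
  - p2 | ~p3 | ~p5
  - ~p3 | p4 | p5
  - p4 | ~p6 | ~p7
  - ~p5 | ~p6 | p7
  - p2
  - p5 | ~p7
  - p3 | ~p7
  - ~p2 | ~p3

Unit clause (~p6) forces p6 = False.
Unit clause (p2) forces p2 = True.
In (~p2 | ~p3) only ~p3 is left, so p3 = False.
In (p3 | ~p7) only ~p7 is left, so p7 = False.
Set p1 = True.
  then (~p1 | p5) forces p5 = True.
  then (~p1 | p3 | p4) forces p4 = True.
All clauses satisfied.

p1 = True; p2 = True; p3 = False; p4 = True; p5 = True; p6 = False; p7 = False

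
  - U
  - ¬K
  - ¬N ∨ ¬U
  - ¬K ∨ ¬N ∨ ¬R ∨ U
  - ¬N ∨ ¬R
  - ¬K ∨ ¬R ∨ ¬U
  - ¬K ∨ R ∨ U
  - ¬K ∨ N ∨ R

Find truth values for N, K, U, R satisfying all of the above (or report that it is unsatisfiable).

N=F; K=F; U=T; R=T

Unit clause (U) forces U = True.
Unit clause (¬K) forces K = False.
In (¬N ∨ ¬U) only ¬N is left, so N = False.
Set R = True.
Check each clause:
  (U): U holds.
  (¬K): ¬K holds.
  (¬N ∨ ¬U): ¬N holds.
  (¬K ∨ ¬N ∨ ¬R ∨ U): ¬K holds.
  (¬N ∨ ¬R): ¬N holds.
  (¬K ∨ ¬R ∨ ¬U): ¬K holds.
  (¬K ∨ R ∨ U): ¬K holds.
  (¬K ∨ N ∨ R): ¬K holds.
All clauses satisfied.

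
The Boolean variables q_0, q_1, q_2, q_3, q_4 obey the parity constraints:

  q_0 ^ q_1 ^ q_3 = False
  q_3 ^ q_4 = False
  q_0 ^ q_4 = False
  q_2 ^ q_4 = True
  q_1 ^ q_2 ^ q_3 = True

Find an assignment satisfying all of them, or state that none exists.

q_0 = False, q_1 = False, q_2 = True, q_3 = False, q_4 = False

q_0 ^ q_1 ^ q_3 = F ^ F ^ F = False ✓
q_3 ^ q_4 = F ^ F = False ✓
q_0 ^ q_4 = F ^ F = False ✓
q_2 ^ q_4 = T ^ F = True ✓
q_1 ^ q_2 ^ q_3 = F ^ T ^ F = True ✓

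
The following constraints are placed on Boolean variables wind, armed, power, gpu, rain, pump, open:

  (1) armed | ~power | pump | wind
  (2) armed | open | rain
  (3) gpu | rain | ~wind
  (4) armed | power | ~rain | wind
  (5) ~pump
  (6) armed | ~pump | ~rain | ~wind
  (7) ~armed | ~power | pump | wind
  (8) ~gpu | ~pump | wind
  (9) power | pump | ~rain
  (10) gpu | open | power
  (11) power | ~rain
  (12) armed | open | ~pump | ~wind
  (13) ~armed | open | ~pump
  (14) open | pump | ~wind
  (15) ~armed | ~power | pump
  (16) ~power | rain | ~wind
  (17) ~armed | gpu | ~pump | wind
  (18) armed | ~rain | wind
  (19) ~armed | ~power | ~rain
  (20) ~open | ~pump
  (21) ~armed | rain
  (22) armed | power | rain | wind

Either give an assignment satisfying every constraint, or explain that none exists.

wind = True; armed = False; power = False; gpu = True; rain = False; pump = False; open = True

Unit clause (~pump) forces pump = False.
Set wind = True.
  then (open | pump | ~wind) forces open = True.
Set armed = False.
Set power = False.
  then (power | pump | ~rain) forces rain = False.
  then (gpu | rain | ~wind) forces gpu = True.
All clauses satisfied.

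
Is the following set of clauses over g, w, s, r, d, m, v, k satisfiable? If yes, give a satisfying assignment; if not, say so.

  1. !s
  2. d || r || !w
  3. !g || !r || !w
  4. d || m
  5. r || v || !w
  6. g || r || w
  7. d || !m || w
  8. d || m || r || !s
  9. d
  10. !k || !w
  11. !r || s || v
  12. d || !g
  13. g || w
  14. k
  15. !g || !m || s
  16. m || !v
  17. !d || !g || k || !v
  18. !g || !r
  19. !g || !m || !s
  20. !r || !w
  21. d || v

Unit clause (!s) forces s = False.
Unit clause (d) forces d = True.
Unit clause (k) forces k = True.
In (!k || !w) only !w is left, so w = False.
In (g || w) only g is left, so g = True.
In (!g || !m || s) only !m is left, so m = False.
In (m || !v) only !v is left, so v = False.
In (!g || !r) only !r is left, so r = False.
All clauses satisfied.

g = True, w = False, s = False, r = False, d = True, m = False, v = False, k = True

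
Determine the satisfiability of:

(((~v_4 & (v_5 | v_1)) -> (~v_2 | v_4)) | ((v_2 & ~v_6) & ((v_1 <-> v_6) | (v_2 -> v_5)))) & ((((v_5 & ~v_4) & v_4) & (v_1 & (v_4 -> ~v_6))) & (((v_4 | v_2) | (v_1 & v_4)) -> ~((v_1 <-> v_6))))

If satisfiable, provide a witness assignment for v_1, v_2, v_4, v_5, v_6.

Case v_4 = True: the conjunct ~v_4 is False.
Case v_4 = False: the conjunct v_4 is False.
Both cases fail — unsatisfiable.

No satisfying assignment exists.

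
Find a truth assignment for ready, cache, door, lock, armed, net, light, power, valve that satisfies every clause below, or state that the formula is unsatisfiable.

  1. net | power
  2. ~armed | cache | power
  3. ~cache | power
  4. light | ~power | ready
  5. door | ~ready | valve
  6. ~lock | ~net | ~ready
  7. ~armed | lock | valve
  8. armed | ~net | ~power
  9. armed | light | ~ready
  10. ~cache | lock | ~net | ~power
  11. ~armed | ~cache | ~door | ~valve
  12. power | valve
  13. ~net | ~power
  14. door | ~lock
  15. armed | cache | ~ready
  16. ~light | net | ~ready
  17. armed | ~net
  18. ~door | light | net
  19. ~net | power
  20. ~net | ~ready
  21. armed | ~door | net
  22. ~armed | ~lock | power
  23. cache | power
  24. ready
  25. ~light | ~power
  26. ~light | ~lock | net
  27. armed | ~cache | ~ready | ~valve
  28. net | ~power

Unsatisfiable

Case ready = True:
  (~net | ~ready) forces net = False.
  (net | power) forces power = True.
  Clause (net | ~power) is falsified — contradiction.
Case ready = False:
  Clause (ready) is falsified — contradiction.
Both cases fail, so the formula is unsatisfiable.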